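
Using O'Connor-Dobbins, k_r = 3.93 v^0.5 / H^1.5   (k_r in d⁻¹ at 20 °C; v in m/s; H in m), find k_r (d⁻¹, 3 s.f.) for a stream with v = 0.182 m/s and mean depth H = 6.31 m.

k_r ≈ 0.106 d⁻¹

k_r = 3.93 × 0.182^0.5 / 6.31^1.5 = 3.93 × 0.4266 / 15.85 = 0.1058 d⁻¹.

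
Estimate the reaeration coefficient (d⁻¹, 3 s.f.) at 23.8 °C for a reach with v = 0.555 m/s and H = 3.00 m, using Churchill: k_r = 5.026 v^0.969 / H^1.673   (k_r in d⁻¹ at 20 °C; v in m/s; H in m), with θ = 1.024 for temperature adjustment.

k_r(20) = 5.026 × 0.555^0.969 / 3.00^1.673 = 5.026 × 0.5652 / 6.284 = 0.4521 d⁻¹.
k_r(23.8) = 0.4521 × 1.024^(23.8−20) = 0.4521 × 1.094 = 0.4947 d⁻¹.

k_r ≈ 0.495 d⁻¹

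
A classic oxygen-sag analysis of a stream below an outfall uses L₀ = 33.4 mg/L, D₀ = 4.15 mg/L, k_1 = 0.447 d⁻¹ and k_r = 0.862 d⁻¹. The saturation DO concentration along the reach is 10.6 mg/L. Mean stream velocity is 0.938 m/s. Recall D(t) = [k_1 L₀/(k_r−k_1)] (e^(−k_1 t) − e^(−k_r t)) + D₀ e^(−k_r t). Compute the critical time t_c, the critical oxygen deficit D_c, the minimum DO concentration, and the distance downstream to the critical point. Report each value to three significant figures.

t_c = [1/(k_r−k_1)] ln[(k_r/k_1)(1 − D₀(k_r−k_1)/(k_1 L₀))]
= [1/(0.862−0.447)] ln[(0.862/0.447)(1 − 4.15×0.4150/(0.447×33.4))]
= (1/0.4150) ln[1.928 × 0.8846] = 2.410 × ln(1.706) = 2.410 × 0.5341 = 1.287 d.
D_c = (k_1/k_r) L₀ e^(−k_1 t_c) = (0.447/0.862) × 33.4 × e^(−0.447×1.287) = 0.5186 × 33.4 × 0.5625 = 9.743 mg/L.
Minimum DO = C_s − D_c = 10.6 − 9.743 = 0.8570 mg/L.
x_c = v t_c = 0.938 m/s × 1.287 d × 86400 s/d = 104300 m ≈ 104 km.

t_c ≈ 1.29 d; D_c ≈ 9.74 mg/L; min DO ≈ 0.857 mg/L; x_c ≈ 104 km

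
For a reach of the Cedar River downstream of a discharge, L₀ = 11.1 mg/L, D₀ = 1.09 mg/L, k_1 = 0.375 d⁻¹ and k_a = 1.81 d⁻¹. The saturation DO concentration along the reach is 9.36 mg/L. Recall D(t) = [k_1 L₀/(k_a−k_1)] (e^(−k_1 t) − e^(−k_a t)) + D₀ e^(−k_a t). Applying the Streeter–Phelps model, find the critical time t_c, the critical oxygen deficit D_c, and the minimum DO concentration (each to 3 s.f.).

With k_a/k_1 = 4.827 and 1 − D₀(k_a−k_1)/(k_1 L₀) = 0.6242,
t_c = ln(4.827 × 0.6242) / (1.81 − 0.375) = ln(3.013) / 1.435 = 1.103/1.435 = 0.7686 d.
D_c = (k_1/k_a) L₀ e^(−k_1 t_c) = (0.375/1.81) × 11.1 × e^(−0.375×0.7686) = 0.2072 × 11.1 × 0.7496 = 1.724 mg/L.
Minimum DO = C_s − D_c = 9.36 − 1.724 = 7.636 mg/L.

t_c ≈ 0.769 d; D_c ≈ 1.72 mg/L; min DO ≈ 7.64 mg/L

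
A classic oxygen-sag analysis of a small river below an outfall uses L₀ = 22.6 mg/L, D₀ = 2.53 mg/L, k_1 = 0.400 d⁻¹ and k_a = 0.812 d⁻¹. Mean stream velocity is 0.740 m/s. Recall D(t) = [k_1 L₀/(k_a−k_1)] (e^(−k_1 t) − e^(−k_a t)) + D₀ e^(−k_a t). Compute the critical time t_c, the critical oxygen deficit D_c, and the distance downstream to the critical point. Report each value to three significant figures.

t_c ≈ 1.42 d; D_c ≈ 6.31 mg/L; x_c ≈ 90.9 km

At the critical point dD/dt = 0, so k_1 L₀ e^(−k_1 t) = k_a D. Substituting D(t) from the Streeter–Phelps equation and solving for t gives
t_c = ln[(k_a/k_1)(1 − D₀(k_a−k_1)/(k_1 L₀))] / (k_a−k_1).
Here k_a−k_1 = 0.4120 d⁻¹ and 1 − D₀(k_a−k_1)/(k_1 L₀) = 1 − 2.53×0.4120/(0.400×22.6) = 0.8847, so
t_c = ln(2.030 × 0.8847) / 0.4120 = 0.5855 / 0.4120 = 1.421 d.
L(t_c) = L₀ e^(−k_1 t_c) = 22.6 × 0.5664 = 12.80 mg/L, and at the critical point k_a D_c = k_1 L, so D_c = (0.400/0.812) × 12.80 = 6.306 mg/L.
x_c = v t_c = 0.740 m/s × 1.421 d × 86400 s/d = 90860 m ≈ 90.9 km.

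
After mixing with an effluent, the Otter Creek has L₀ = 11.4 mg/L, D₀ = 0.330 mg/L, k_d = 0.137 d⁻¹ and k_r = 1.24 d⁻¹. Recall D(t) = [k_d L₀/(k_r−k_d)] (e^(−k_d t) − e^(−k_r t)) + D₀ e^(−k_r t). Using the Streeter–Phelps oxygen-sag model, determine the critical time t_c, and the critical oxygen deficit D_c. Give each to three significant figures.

t_c ≈ 1.76 d; D_c ≈ 0.990 mg/L

t_c = [1/(k_r−k_d)] ln[(k_r/k_d)(1 − D₀(k_r−k_d)/(k_d L₀))]
= [1/(1.24−0.137)] ln[(1.24/0.137)(1 − 0.330×1.103/(0.137×11.4))]
= (1/1.103) ln[9.051 × 0.7669] = 0.9066 × ln(6.942) = 0.9066 × 1.938 = 1.757 d.
D_c = (k_d/k_r) L₀ e^(−k_d t_c) = (0.137/1.24) × 11.4 × e^(−0.137×1.757) = 0.1105 × 11.4 × 0.7861 = 0.9901 mg/L.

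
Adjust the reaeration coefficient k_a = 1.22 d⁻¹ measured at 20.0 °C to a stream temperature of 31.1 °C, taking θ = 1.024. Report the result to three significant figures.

k_a ≈ 1.59 d⁻¹

k_a(T₂) = k_a(T₁) · θ^(T₂−T₁) = 1.22 × 1.024^(31.1−20.0)
= 1.22 × 1.024^11.1 = 1.22 × 1.301 = 1.587 d⁻¹.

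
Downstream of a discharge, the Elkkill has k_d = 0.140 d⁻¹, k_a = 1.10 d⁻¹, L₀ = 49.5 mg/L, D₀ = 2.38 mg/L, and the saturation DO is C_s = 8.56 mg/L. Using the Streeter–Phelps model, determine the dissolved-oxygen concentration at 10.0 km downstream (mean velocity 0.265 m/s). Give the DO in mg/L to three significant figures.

Travel time t = x/v = 10.0 km / (0.265 m/s) = 10000 m / 0.265 m/s = 37740 s = 0.4368 d.
k_d L₀/(k_a−k_d) = 0.140×49.5/(1.10−0.140) = 6.930/0.9600 = 7.219 mg/L.
e^(−k_d t) = e^(−0.140×0.4368) = 0.9407; e^(−k_a t) = e^(−1.10×0.4368) = 0.6185.
D = 7.219 × (0.9407 − 0.6185) + 2.38 × 0.6185 = 2.326 + 1.472 = 3.798 mg/L.
DO = C_s − D = 8.56 − 3.798 = 4.762 mg/L.

DO ≈ 4.76 mg/L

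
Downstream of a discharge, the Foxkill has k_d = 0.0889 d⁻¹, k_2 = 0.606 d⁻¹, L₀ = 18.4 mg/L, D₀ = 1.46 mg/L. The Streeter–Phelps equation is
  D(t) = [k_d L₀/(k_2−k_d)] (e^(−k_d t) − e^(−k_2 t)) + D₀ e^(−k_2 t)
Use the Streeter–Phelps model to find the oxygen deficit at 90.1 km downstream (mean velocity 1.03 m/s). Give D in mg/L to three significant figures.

D ≈ 1.97 mg/L

Travel time t = x/v = 90.1 km / (1.03 m/s) = 90100 m / 1.03 m/s = 87480 s = 1.012 d.
k_d L₀/(k_2−k_d) = 0.0889×18.4/(0.606−0.0889) = 1.636/0.5171 = 3.163 mg/L.
e^(−k_d t) = e^(−0.0889×1.012) = 0.9139; e^(−k_2 t) = e^(−0.606×1.012) = 0.5414.
D = 3.163 × (0.9139 − 0.5414) + 1.46 × 0.5414 = 1.178 + 0.7905 = 1.969 mg/L.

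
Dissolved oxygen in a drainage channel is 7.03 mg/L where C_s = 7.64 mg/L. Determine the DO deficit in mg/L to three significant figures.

D = C_s − C = 7.64 − 7.03 = 0.610 mg/L.

D ≈ 0.610 mg/L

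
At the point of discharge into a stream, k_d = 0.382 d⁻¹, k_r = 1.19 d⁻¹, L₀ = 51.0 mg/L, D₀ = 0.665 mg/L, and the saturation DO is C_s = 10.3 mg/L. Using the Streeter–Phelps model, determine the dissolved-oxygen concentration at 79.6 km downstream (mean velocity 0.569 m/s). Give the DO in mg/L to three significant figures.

DO ≈ 0.724 mg/L

Travel time t = x/v = 79.6 km / (0.569 m/s) = 79600 m / 0.569 m/s = 139900 s = 1.619 d.
k_d L₀/(k_r−k_d) = 0.382×51.0/(1.19−0.382) = 19.48/0.8080 = 24.11 mg/L.
e^(−k_d t) = e^(−0.382×1.619) = 0.5387; e^(−k_r t) = e^(−1.19×1.619) = 0.1456.
D = 24.11 × (0.5387 − 0.1456) + 0.665 × 0.1456 = 9.479 + 0.09683 = 9.576 mg/L.
DO = C_s − D = 10.3 − 9.576 = 0.7243 mg/L.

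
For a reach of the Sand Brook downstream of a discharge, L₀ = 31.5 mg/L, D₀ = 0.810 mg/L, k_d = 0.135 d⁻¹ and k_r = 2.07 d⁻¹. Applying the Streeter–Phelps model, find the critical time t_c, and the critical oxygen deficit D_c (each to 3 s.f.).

At the critical point dD/dt = 0, so k_d L₀ e^(−k_d t) = k_r D. Substituting D(t) from the Streeter–Phelps equation and solving for t gives
t_c = ln[(k_r/k_d)(1 − D₀(k_r−k_d)/(k_d L₀))] / (k_r−k_d).
Here k_r−k_d = 1.935 d⁻¹ and 1 − D₀(k_r−k_d)/(k_d L₀) = 1 − 0.810×1.935/(0.135×31.5) = 0.6314, so
t_c = ln(15.33 × 0.6314) / 1.935 = 2.270 / 1.935 = 1.173 d.
D_c = (k_d/k_r) L₀ e^(−k_d t_c) = (0.135/2.07) × 31.5 × e^(−0.135×1.173) = 0.06522 × 31.5 × 0.8535 = 1.753 mg/L.

t_c ≈ 1.17 d; D_c ≈ 1.75 mg/L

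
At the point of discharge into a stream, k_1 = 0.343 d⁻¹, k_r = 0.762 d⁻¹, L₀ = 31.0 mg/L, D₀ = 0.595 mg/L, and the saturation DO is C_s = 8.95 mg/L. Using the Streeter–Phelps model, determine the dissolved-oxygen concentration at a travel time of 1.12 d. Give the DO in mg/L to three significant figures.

DO ≈ 2.22 mg/L

k_1 L₀/(k_r−k_1) = 0.343×31.0/(0.762−0.343) = 10.63/0.4190 = 25.38 mg/L.
e^(−k_1 t) = e^(−0.343×1.120) = 0.6810; e^(−k_r t) = e^(−0.762×1.120) = 0.4259.
D = 25.38 × (0.6810 − 0.4259) + 0.595 × 0.4259 = 6.473 + 0.2534 = 6.727 mg/L.
DO = C_s − D = 8.95 − 6.727 = 2.223 mg/L.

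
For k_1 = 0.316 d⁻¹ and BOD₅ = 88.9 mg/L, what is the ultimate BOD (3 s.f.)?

BOD₅ = L₀(1 − e^(−5k_1)) ⇒ L₀ = BOD₅ / (1 − e^(−5×0.316))
= 88.9 / (1 − 0.2060) = 88.9 / 0.7940 = 112.0 mg/L.

L₀ ≈ 112 mg/L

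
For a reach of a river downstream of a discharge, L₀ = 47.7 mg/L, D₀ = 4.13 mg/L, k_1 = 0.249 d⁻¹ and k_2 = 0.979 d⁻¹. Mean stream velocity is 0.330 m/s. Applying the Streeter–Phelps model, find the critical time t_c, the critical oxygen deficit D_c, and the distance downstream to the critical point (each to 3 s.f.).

t_c ≈ 1.47 d; D_c ≈ 8.40 mg/L; x_c ≈ 42.0 km

At the critical point dD/dt = 0, so k_1 L₀ e^(−k_1 t) = k_2 D. Substituting D(t) from the Streeter–Phelps equation and solving for t gives
t_c = ln[(k_2/k_1)(1 − D₀(k_2−k_1)/(k_1 L₀))] / (k_2−k_1).
Here k_2−k_1 = 0.7300 d⁻¹ and 1 − D₀(k_2−k_1)/(k_1 L₀) = 1 − 4.13×0.7300/(0.249×47.7) = 0.7462, so
t_c = ln(3.932 × 0.7462) / 0.7300 = 1.076 / 0.7300 = 1.474 d.
D_c = (k_1/k_2) L₀ e^(−k_1 t_c) = (0.249/0.979) × 47.7 × e^(−0.249×1.474) = 0.2543 × 47.7 × 0.6927 = 8.404 mg/L.
x_c = v t_c = 0.330 m/s × 1.474 d × 86400 s/d = 42040 m ≈ 42.0 km.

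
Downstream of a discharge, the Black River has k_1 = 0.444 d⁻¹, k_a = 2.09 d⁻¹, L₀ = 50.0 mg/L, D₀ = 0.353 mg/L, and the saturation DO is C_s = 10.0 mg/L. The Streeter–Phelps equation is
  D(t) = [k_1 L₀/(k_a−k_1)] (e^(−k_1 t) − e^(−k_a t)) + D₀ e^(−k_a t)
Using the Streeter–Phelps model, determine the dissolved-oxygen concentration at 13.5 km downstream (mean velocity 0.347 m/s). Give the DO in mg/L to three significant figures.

Travel time t = x/v = 13.5 km / (0.347 m/s) = 13500 m / 0.347 m/s = 38900 s = 0.4503 d.
k_1 L₀/(k_a−k_1) = 0.444×50.0/(2.09−0.444) = 22.20/1.646 = 13.49 mg/L.
e^(−k_1 t) = e^(−0.444×0.4503) = 0.8188; e^(−k_a t) = e^(−2.09×0.4503) = 0.3902.
D = 13.49 × (0.8188 − 0.3902) + 0.353 × 0.3902 = 5.781 + 0.1377 = 5.918 mg/L.
DO = C_s − D = 10.0 − 5.918 = 4.082 mg/L.

DO ≈ 4.08 mg/L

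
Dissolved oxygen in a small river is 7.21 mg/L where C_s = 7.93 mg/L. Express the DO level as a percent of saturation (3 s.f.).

90.9 % saturation

% saturation = C/C_s × 100 = 7.21/7.93 × 100 = 90.9 %.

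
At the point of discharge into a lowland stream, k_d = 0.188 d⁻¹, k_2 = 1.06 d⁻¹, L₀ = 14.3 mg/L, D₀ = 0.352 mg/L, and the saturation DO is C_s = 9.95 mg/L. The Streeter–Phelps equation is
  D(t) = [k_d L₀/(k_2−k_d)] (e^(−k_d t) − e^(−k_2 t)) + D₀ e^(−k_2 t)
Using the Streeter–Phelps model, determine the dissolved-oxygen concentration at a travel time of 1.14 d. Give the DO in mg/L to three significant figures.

DO ≈ 8.28 mg/L

k_d L₀/(k_2−k_d) = 0.188×14.3/(1.06−0.188) = 2.688/0.8720 = 3.083 mg/L.
e^(−k_d t) = e^(−0.188×1.140) = 0.8071; e^(−k_2 t) = e^(−1.06×1.140) = 0.2987.
D = 3.083 × (0.8071 − 0.2987) + 0.352 × 0.2987 = 1.567 + 0.1051 = 1.673 mg/L.
DO = C_s − D = 9.95 − 1.673 = 8.277 mg/L.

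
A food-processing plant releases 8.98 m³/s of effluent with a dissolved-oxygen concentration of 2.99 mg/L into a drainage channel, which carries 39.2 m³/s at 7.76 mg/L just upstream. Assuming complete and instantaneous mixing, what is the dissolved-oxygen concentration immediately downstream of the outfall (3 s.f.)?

Flow-weighted mixing: C = (Q_r C_r + Q_w C_w)/(Q_r + Q_w)
= (39.2×7.76 + 8.98×2.99)/(39.2 + 8.98) = 331.0/48.18 = 6.871 mg/L.

6.87 mg/L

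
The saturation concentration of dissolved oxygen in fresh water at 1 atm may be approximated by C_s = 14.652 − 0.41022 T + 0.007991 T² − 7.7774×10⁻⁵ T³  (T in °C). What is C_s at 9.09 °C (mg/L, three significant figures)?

C_s ≈ 11.5 mg/L

C_s = 14.652 − 0.41022×9.09 + 0.007991×9.09² − 7.7774×10⁻⁵×9.09³ = 11.52 mg/L.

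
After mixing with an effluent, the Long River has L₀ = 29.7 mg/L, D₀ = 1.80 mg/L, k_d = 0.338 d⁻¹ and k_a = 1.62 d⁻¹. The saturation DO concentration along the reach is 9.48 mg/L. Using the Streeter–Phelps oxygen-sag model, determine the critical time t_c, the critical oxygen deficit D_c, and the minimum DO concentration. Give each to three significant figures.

With k_a/k_d = 4.793 and 1 − D₀(k_a−k_d)/(k_d L₀) = 0.7701,
t_c = ln(4.793 × 0.7701) / (1.62 − 0.338) = ln(3.691) / 1.282 = 1.306/1.282 = 1.019 d.
L(t_c) = L₀ e^(−k_d t_c) = 29.7 × 0.7087 = 21.05 mg/L, and at the critical point k_a D_c = k_d L, so D_c = (0.338/1.62) × 21.05 = 4.392 mg/L.
Minimum DO = C_s − D_c = 9.48 − 4.392 = 5.088 mg/L.

t_c ≈ 1.02 d; D_c ≈ 4.39 mg/L; min DO ≈ 5.09 mg/L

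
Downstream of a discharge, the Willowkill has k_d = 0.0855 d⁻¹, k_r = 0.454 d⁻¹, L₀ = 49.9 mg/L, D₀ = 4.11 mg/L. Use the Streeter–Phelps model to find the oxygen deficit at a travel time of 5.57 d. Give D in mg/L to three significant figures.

D ≈ 6.60 mg/L

k_d L₀/(k_r−k_d) = 0.0855×49.9/(0.454−0.0855) = 4.266/0.3685 = 11.58 mg/L.
e^(−k_d t) = e^(−0.0855×5.570) = 0.6211; e^(−k_r t) = e^(−0.454×5.570) = 0.07976.
D = 11.58 × (0.6211 − 0.07976) + 4.11 × 0.07976 = 6.268 + 0.3278 = 6.596 mg/L.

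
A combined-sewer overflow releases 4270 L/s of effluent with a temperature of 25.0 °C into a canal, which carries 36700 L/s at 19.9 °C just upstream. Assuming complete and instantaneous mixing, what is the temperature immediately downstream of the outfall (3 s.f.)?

Flow-weighted mixing: C = (Q_r C_r + Q_w C_w)/(Q_r + Q_w)
= (36700×19.9 + 4270×25.0)/(36700 + 4270) = 837100/40970 = 20.43 °C.

20.4 °C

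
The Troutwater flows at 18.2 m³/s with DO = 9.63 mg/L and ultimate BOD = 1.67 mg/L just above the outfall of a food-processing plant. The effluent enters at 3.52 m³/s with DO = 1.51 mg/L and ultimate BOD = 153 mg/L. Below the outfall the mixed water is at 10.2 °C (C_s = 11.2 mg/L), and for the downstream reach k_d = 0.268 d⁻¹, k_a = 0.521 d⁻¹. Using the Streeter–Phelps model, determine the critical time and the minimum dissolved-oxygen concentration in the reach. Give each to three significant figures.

Mixed DO = (18.2×9.63 + 3.52×1.51)/(18.2+3.52) = 180.6/21.72 = 8.314 mg/L.
Mixed L₀ = (18.2×1.67 + 3.52×153)/(21.72) = 569.0/21.72 = 26.19 mg/L.
Initial deficit D₀ = C_s − DO₀ = 11.2 − 8.314 = 2.886 mg/L.
t_c = (1/0.2530) ln[(0.521/0.268)(1 − 2.886×0.2530/(0.268×26.19))] = 3.953 × ln(1.742) = 2.193 d.
D_c = (0.268/0.521) × 26.19 × e^(−0.268×2.193) = 0.5144 × 26.19 × 0.5555 = 7.485 mg/L.
Minimum DO = 11.2 − 7.485 = 3.715 mg/L.

t_c ≈ 2.19 d; minimum DO ≈ 3.71 mg/L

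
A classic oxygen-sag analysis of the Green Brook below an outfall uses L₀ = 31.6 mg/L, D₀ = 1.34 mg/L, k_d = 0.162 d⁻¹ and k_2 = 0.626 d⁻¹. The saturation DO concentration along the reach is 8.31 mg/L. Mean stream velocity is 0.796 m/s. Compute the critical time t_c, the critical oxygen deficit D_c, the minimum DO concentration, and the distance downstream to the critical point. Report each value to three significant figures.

t_c = [1/(k_2−k_d)] ln[(k_2/k_d)(1 − D₀(k_2−k_d)/(k_d L₀))]
= [1/(0.626−0.162)] ln[(0.626/0.162)(1 − 1.34×0.4640/(0.162×31.6))]
= (1/0.4640) ln[3.864 × 0.8785] = 2.155 × ln(3.395) = 2.155 × 1.222 = 2.634 d.
D_c = (k_d/k_2) L₀ e^(−k_d t_c) = (0.162/0.626) × 31.6 × e^(−0.162×2.634) = 0.2588 × 31.6 × 0.6526 = 5.337 mg/L.
Minimum DO = C_s − D_c = 8.31 − 5.337 = 2.973 mg/L.
x_c = v t_c = 0.796 m/s × 2.634 d × 86400 s/d = 181200 m ≈ 181 km.

t_c ≈ 2.63 d; D_c ≈ 5.34 mg/L; min DO ≈ 2.97 mg/L; x_c ≈ 181 km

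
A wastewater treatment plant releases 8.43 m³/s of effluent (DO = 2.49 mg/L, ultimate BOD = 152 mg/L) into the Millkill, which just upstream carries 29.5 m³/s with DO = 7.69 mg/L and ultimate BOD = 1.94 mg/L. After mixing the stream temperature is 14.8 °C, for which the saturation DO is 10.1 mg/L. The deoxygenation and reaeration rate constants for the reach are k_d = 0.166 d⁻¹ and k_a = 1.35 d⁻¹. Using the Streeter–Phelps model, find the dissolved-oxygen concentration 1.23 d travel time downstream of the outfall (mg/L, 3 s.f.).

DO ≈ 6.33 mg/L

Mixed DO = (29.5×7.69 + 8.43×2.49)/(29.5+8.43) = 247.8/37.93 = 6.534 mg/L.
Mixed L₀ = (29.5×1.94 + 8.43×152)/(37.93) = 1339/37.93 = 35.29 mg/L.
Initial deficit D₀ = C_s − DO₀ = 10.1 − 6.534 = 3.566 mg/L.
D(1.23) = [0.166×35.29/(1.35−0.166)](e^(−0.166×1.23) − e^(−1.35×1.23)) + 3.566 e^(−1.35×1.23)
= 4.948 × (0.8153 − 0.1900) + 3.566 × 0.1900 = 3.771 mg/L.
DO = 10.1 − 3.771 = 6.329 mg/L.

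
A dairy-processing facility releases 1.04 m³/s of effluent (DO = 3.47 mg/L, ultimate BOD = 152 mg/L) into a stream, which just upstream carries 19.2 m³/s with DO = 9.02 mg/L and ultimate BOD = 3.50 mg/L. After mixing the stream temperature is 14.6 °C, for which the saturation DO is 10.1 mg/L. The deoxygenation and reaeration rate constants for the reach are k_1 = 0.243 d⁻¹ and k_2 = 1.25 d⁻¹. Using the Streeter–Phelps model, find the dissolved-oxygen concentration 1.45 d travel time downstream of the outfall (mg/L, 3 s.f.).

DO ≈ 8.43 mg/L

Mixed DO = (19.2×9.02 + 1.04×3.47)/(19.2+1.04) = 176.8/20.24 = 8.735 mg/L.
Mixed L₀ = (19.2×3.50 + 1.04×152)/(20.24) = 225.3/20.24 = 11.13 mg/L.
Initial deficit D₀ = C_s − DO₀ = 10.1 − 8.735 = 1.365 mg/L.
D(1.45) = [0.243×11.13/(1.25−0.243)](e^(−0.243×1.45) − e^(−1.25×1.45)) + 1.365 e^(−1.25×1.45)
= 2.686 × (0.7030 − 0.1632) + 1.365 × 0.1632 = 1.673 mg/L.
DO = 10.1 − 1.673 = 8.427 mg/L.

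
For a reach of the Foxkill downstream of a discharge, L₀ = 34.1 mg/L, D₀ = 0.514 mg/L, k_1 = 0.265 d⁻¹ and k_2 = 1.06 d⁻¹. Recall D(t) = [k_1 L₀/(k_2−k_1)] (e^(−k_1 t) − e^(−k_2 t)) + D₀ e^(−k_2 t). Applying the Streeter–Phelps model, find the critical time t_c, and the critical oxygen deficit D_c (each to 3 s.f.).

With k_2/k_1 = 4.000 and 1 − D₀(k_2−k_1)/(k_1 L₀) = 0.9548,
t_c = ln(4.000 × 0.9548) / (1.06 − 0.265) = ln(3.819) / 0.7950 = 1.340/0.7950 = 1.686 d.
D_c = (k_1/k_2) L₀ e^(−k_1 t_c) = (0.265/1.06) × 34.1 × e^(−0.265×1.686) = 0.2500 × 34.1 × 0.6398 = 5.454 mg/L.

t_c ≈ 1.69 d; D_c ≈ 5.45 mg/L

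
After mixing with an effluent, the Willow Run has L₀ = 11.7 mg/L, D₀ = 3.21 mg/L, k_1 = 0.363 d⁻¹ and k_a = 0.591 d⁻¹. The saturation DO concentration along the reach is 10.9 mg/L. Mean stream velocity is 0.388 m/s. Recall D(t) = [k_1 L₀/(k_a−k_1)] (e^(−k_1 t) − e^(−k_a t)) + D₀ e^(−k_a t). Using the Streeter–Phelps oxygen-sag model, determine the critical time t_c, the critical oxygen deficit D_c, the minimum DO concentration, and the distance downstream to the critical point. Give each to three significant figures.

With k_a/k_1 = 1.628 and 1 − D₀(k_a−k_1)/(k_1 L₀) = 0.8277,
t_c = ln(1.628 × 0.8277) / (0.591 − 0.363) = ln(1.348) / 0.2280 = 0.2983/0.2280 = 1.308 d.
L(t_c) = L₀ e^(−k_1 t_c) = 11.7 × 0.6220 = 7.277 mg/L, and at the critical point k_a D_c = k_1 L, so D_c = (0.363/0.591) × 7.277 = 4.470 mg/L.
Minimum DO = C_s − D_c = 10.9 − 4.470 = 6.430 mg/L.
x_c = v t_c = 0.388 m/s × 1.308 d × 86400 s/d = 43860 m ≈ 43.9 km.

t_c ≈ 1.31 d; D_c ≈ 4.47 mg/L; min DO ≈ 6.43 mg/L; x_c ≈ 43.9 km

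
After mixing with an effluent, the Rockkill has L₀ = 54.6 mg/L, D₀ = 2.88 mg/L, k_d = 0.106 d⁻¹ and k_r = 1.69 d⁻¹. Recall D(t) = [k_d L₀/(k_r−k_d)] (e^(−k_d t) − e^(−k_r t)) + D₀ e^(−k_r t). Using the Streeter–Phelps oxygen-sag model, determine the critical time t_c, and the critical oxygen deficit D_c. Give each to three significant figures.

With k_r/k_d = 15.94 and 1 − D₀(k_r−k_d)/(k_d L₀) = 0.2118,
t_c = ln(15.94 × 0.2118) / (1.69 − 0.106) = ln(3.376) / 1.584 = 1.217/1.584 = 0.7682 d.
L(t_c) = L₀ e^(−k_d t_c) = 54.6 × 0.9218 = 50.33 mg/L, and at the critical point k_r D_c = k_d L, so D_c = (0.106/1.69) × 50.33 = 3.157 mg/L.

t_c ≈ 0.768 d; D_c ≈ 3.16 mg/L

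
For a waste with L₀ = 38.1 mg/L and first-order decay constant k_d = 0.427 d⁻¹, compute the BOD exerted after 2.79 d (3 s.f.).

y_t = L₀(1 − e^(−k_d t)) = 38.1 × (1 − e^(−0.427×2.79))
= 38.1 × (1 − 0.3038) = 38.1 × 0.6962 = 26.52 mg/L.

y ≈ 26.5 mg/L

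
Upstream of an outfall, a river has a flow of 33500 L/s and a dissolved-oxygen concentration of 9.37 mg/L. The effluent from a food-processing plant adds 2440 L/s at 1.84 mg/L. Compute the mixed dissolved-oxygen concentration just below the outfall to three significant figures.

8.86 mg/L

Flow-weighted mixing: C = (Q_r C_r + Q_w C_w)/(Q_r + Q_w)
= (33500×9.37 + 2440×1.84)/(33500 + 2440) = 318400/35940 = 8.859 mg/L.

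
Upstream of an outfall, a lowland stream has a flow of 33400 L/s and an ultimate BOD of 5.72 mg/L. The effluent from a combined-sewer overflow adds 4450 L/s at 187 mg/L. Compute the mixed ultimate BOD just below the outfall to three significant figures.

Flow-weighted mixing: C = (Q_r C_r + Q_w C_w)/(Q_r + Q_w)
= (33400×5.72 + 4450×187)/(33400 + 4450) = 1.023×10^6/37850 = 27.03 mg/L.

27.0 mg/L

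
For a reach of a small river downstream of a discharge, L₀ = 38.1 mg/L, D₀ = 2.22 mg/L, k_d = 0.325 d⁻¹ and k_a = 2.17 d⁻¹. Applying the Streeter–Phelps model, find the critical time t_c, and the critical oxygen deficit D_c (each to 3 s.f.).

At the critical point dD/dt = 0, so k_d L₀ e^(−k_d t) = k_a D. Substituting D(t) from the Streeter–Phelps equation and solving for t gives
t_c = ln[(k_a/k_d)(1 − D₀(k_a−k_d)/(k_d L₀))] / (k_a−k_d).
Here k_a−k_d = 1.845 d⁻¹ and 1 − D₀(k_a−k_d)/(k_d L₀) = 1 − 2.22×1.845/(0.325×38.1) = 0.6692, so
t_c = ln(6.677 × 0.6692) / 1.845 = 1.497 / 1.845 = 0.8114 d.
L(t_c) = L₀ e^(−k_d t_c) = 38.1 × 0.7682 = 29.27 mg/L, and at the critical point k_a D_c = k_d L, so D_c = (0.325/2.17) × 29.27 = 4.384 mg/L.

t_c ≈ 0.811 d; D_c ≈ 4.38 mg/L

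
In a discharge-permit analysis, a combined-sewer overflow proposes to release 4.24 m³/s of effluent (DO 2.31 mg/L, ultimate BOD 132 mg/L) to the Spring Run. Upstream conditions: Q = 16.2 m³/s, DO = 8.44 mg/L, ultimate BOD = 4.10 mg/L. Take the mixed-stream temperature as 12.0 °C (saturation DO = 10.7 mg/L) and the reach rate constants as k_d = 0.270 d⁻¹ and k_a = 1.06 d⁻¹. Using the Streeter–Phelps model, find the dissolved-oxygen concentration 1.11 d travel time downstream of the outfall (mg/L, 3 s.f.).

Mixed DO = (16.2×8.44 + 4.24×2.31)/(16.2+4.24) = 146.5/20.44 = 7.168 mg/L.
Mixed L₀ = (16.2×4.10 + 4.24×132)/(20.44) = 626.1/20.44 = 30.63 mg/L.
Initial deficit D₀ = C_s − DO₀ = 10.7 − 7.168 = 3.532 mg/L.
D(1.11) = [0.270×30.63/(1.06−0.270)](e^(−0.270×1.11) − e^(−1.06×1.11)) + 3.532 e^(−1.06×1.11)
= 10.47 × (0.7410 − 0.3083) + 3.532 × 0.3083 = 5.619 mg/L.
DO = 10.7 − 5.619 = 5.081 mg/L.

DO ≈ 5.08 mg/L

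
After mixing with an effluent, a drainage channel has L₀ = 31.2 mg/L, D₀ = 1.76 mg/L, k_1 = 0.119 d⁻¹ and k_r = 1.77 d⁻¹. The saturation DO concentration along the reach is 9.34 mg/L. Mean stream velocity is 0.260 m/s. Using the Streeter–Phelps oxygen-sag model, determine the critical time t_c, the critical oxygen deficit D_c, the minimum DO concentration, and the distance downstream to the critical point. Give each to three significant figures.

t_c = [1/(k_r−k_1)] ln[(k_r/k_1)(1 − D₀(k_r−k_1)/(k_1 L₀))]
= [1/(1.77−0.119)] ln[(1.77/0.119)(1 − 1.76×1.651/(0.119×31.2))]
= (1/1.651) ln[14.87 × 0.2174] = 0.6057 × ln(3.233) = 0.6057 × 1.173 = 0.7107 d.
L(t_c) = L₀ e^(−k_1 t_c) = 31.2 × 0.9189 = 28.67 mg/L, and at the critical point k_r D_c = k_1 L, so D_c = (0.119/1.77) × 28.67 = 1.928 mg/L.
Minimum DO = C_s − D_c = 9.34 − 1.928 = 7.412 mg/L.
x_c = v t_c = 0.260 m/s × 0.7107 d × 86400 s/d = 15970 m ≈ 16.0 km.

t_c ≈ 0.711 d; D_c ≈ 1.93 mg/L; min DO ≈ 7.41 mg/L; x_c ≈ 16.0 km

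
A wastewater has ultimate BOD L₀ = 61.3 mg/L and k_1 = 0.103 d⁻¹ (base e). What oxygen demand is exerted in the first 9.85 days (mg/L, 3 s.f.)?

y_t = L₀(1 − e^(−k_1 t)) = 61.3 × (1 − e^(−0.103×9.85))
= 61.3 × (1 − 0.3626) = 61.3 × 0.6374 = 39.07 mg/L.

y ≈ 39.1 mg/L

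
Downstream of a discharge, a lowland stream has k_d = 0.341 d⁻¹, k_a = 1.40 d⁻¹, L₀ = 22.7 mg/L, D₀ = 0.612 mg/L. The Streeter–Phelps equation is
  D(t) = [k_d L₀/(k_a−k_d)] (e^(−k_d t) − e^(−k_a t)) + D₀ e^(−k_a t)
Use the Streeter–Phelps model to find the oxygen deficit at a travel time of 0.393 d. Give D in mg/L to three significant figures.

k_d L₀/(k_a−k_d) = 0.341×22.7/(1.40−0.341) = 7.741/1.059 = 7.309 mg/L.
e^(−k_d t) = e^(−0.341×0.3930) = 0.8746; e^(−k_a t) = e^(−1.40×0.3930) = 0.5768.
D = 7.309 × (0.8746 − 0.5768) + 0.612 × 0.5768 = 2.176 + 0.3530 = 2.529 mg/L.

D ≈ 2.53 mg/L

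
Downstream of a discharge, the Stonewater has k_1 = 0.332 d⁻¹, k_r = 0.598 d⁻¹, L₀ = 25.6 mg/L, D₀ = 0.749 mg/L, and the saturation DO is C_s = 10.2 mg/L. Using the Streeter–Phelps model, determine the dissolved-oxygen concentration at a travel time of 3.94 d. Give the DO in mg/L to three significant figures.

DO ≈ 4.52 mg/L

k_1 L₀/(k_r−k_1) = 0.332×25.6/(0.598−0.332) = 8.499/0.2660 = 31.95 mg/L.
e^(−k_1 t) = e^(−0.332×3.940) = 0.2703; e^(−k_r t) = e^(−0.598×3.940) = 0.09479.
D = 31.95 × (0.2703 − 0.09479) + 0.749 × 0.09479 = 5.609 + 0.07100 = 5.680 mg/L.
DO = C_s − D = 10.2 − 5.680 = 4.520 mg/L.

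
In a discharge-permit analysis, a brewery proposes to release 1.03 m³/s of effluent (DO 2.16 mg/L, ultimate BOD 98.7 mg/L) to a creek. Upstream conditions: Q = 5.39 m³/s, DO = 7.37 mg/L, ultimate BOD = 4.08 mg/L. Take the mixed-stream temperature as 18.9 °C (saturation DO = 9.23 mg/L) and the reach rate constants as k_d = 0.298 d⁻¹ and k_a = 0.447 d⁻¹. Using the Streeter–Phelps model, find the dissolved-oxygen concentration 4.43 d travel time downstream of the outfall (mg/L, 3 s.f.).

Mixed DO = (5.39×7.37 + 1.03×2.16)/(5.39+1.03) = 41.95/6.420 = 6.534 mg/L.
Mixed L₀ = (5.39×4.08 + 1.03×98.7)/(6.420) = 123.7/6.420 = 19.26 mg/L.
Initial deficit D₀ = C_s − DO₀ = 9.23 − 6.534 = 2.696 mg/L.
D(4.43) = [0.298×19.26/(0.447−0.298)](e^(−0.298×4.43) − e^(−0.447×4.43)) + 2.696 e^(−0.447×4.43)
= 38.52 × (0.2671 − 0.1380) + 2.696 × 0.1380 = 5.344 mg/L.
DO = 9.23 − 5.344 = 3.886 mg/L.

DO ≈ 3.89 mg/L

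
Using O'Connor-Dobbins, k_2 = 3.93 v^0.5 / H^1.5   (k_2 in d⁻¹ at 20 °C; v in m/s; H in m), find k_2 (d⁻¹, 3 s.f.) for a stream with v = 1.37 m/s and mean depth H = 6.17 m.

k_2 ≈ 0.300 d⁻¹

k_2 = 3.93 × 1.37^0.5 / 6.17^1.5 = 3.93 × 1.170 / 15.33 = 0.3001 d⁻¹.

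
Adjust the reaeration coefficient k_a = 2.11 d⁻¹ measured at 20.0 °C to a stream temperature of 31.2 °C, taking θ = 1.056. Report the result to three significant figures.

k_a(T₂) = k_a(T₁) · θ^(T₂−T₁) = 2.11 × 1.056^(31.2−20.0)
= 2.11 × 1.056^11.2 = 2.11 × 1.841 = 3.884 d⁻¹.

k_a ≈ 3.88 d⁻¹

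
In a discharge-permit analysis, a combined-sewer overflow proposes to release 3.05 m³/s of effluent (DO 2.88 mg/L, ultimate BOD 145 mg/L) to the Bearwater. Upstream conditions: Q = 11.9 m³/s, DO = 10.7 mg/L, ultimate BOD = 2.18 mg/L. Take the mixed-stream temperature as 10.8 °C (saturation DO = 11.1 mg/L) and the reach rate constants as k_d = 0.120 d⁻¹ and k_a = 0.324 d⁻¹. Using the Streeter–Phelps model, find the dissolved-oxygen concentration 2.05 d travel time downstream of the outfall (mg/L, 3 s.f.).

DO ≈ 5.15 mg/L

Mixed DO = (11.9×10.7 + 3.05×2.88)/(11.9+3.05) = 136.1/14.95 = 9.105 mg/L.
Mixed L₀ = (11.9×2.18 + 3.05×145)/(14.95) = 468.2/14.95 = 31.32 mg/L.
Initial deficit D₀ = C_s − DO₀ = 11.1 − 9.105 = 1.995 mg/L.
D(2.05) = [0.120×31.32/(0.324−0.120)](e^(−0.120×2.05) − e^(−0.324×2.05)) + 1.995 e^(−0.324×2.05)
= 18.42 × (0.7819 − 0.5147) + 1.995 × 0.5147 = 5.950 mg/L.
DO = 11.1 − 5.950 = 5.150 mg/L.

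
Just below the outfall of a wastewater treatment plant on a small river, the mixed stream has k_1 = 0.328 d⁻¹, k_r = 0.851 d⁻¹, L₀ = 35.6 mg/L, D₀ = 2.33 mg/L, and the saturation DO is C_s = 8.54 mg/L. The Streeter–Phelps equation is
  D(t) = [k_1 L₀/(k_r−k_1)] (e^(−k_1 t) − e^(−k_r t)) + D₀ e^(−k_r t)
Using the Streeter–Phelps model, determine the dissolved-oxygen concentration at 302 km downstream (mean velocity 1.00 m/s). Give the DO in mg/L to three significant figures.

DO ≈ 2.47 mg/L

Travel time t = x/v = 302 km / (1.00 m/s) = 302000 m / 1.00 m/s = 302000 s = 3.495 d.
k_1 L₀/(k_r−k_1) = 0.328×35.6/(0.851−0.328) = 11.68/0.5230 = 22.33 mg/L.
e^(−k_1 t) = e^(−0.328×3.495) = 0.3178; e^(−k_r t) = e^(−0.851×3.495) = 0.05107.
D = 22.33 × (0.3178 − 0.05107) + 2.33 × 0.05107 = 5.954 + 0.1190 = 6.073 mg/L.
DO = C_s − D = 8.54 − 6.073 = 2.467 mg/L.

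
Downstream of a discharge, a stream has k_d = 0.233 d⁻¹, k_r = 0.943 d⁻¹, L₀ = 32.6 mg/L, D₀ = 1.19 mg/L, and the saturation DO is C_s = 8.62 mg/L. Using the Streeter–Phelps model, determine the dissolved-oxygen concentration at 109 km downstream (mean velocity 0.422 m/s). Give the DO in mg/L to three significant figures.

DO ≈ 3.86 mg/L

Travel time t = x/v = 109 km / (0.422 m/s) = 109000 m / 0.422 m/s = 258300 s = 2.990 d.
k_d L₀/(k_r−k_d) = 0.233×32.6/(0.943−0.233) = 7.596/0.7100 = 10.70 mg/L.
e^(−k_d t) = e^(−0.233×2.990) = 0.4983; e^(−k_r t) = e^(−0.943×2.990) = 0.05966.
D = 10.70 × (0.4983 − 0.05966) + 1.19 × 0.05966 = 4.693 + 0.07099 = 4.764 mg/L.
DO = C_s − D = 8.62 − 4.764 = 3.856 mg/L.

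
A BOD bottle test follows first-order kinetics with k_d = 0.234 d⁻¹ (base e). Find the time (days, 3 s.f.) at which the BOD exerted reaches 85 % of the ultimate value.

t ≈ 8.11 d

y/L₀ = 1 − e^(−k_d t) = 0.85 ⇒ e^(−k_d t) = 0.150
t = −ln(0.150) / 0.234 = 1.897 / 0.234 = 8.107 d.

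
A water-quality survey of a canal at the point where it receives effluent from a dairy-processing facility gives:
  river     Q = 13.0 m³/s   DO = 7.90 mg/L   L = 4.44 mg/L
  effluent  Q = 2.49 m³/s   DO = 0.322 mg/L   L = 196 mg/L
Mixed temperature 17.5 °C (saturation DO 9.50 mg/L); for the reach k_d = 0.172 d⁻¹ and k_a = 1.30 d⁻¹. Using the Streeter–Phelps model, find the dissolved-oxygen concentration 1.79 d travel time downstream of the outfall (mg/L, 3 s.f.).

Mixed DO = (13.0×7.90 + 2.49×0.322)/(13.0+2.49) = 103.5/15.49 = 6.682 mg/L.
Mixed L₀ = (13.0×4.44 + 2.49×196)/(15.49) = 545.8/15.49 = 35.23 mg/L.
Initial deficit D₀ = C_s − DO₀ = 9.50 − 6.682 = 2.818 mg/L.
D(1.79) = [0.172×35.23/(1.30−0.172)](e^(−0.172×1.79) − e^(−1.30×1.79)) + 2.818 e^(−1.30×1.79)
= 5.372 × (0.7350 − 0.09759) + 2.818 × 0.09759 = 3.699 mg/L.
DO = 9.50 − 3.699 = 5.801 mg/L.

DO ≈ 5.80 mg/L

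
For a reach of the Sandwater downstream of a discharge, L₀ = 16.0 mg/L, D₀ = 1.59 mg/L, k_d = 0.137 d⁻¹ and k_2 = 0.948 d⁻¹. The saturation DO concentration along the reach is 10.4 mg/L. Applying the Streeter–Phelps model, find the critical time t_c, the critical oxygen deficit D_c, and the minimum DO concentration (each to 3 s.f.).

With k_2/k_d = 6.920 and 1 − D₀(k_2−k_d)/(k_d L₀) = 0.4117,
t_c = ln(6.920 × 0.4117) / (0.948 − 0.137) = ln(2.849) / 0.8110 = 1.047/0.8110 = 1.291 d.
L(t_c) = L₀ e^(−k_d t_c) = 16.0 × 0.8379 = 13.41 mg/L, and at the critical point k_2 D_c = k_d L, so D_c = (0.137/0.948) × 13.41 = 1.937 mg/L.
Minimum DO = C_s − D_c = 10.4 − 1.937 = 8.463 mg/L.

t_c ≈ 1.29 d; D_c ≈ 1.94 mg/L; min DO ≈ 8.46 mg/L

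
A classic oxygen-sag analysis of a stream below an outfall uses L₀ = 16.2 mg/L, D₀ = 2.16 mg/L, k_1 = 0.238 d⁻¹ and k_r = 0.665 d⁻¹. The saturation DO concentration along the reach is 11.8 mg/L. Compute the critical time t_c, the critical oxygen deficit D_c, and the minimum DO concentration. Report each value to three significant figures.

With k_r/k_1 = 2.794 and 1 − D₀(k_r−k_1)/(k_1 L₀) = 0.7608,
t_c = ln(2.794 × 0.7608) / (0.665 − 0.238) = ln(2.126) / 0.4270 = 0.7541/0.4270 = 1.766 d.
D_c = (k_1/k_r) L₀ e^(−k_1 t_c) = (0.238/0.665) × 16.2 × e^(−0.238×1.766) = 0.3579 × 16.2 × 0.6568 = 3.808 mg/L.
Minimum DO = C_s − D_c = 11.8 − 3.808 = 7.992 mg/L.

t_c ≈ 1.77 d; D_c ≈ 3.81 mg/L; min DO ≈ 7.99 mg/L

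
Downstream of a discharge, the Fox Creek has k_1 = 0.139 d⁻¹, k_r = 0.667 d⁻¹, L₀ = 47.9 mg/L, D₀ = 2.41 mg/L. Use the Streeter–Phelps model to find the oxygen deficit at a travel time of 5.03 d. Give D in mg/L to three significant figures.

D ≈ 5.91 mg/L

k_1 L₀/(k_r−k_1) = 0.139×47.9/(0.667−0.139) = 6.658/0.5280 = 12.61 mg/L.
e^(−k_1 t) = e^(−0.139×5.030) = 0.4970; e^(−k_r t) = e^(−0.667×5.030) = 0.03491.
D = 12.61 × (0.4970 − 0.03491) + 2.41 × 0.03491 = 5.827 + 0.08413 = 5.911 mg/L.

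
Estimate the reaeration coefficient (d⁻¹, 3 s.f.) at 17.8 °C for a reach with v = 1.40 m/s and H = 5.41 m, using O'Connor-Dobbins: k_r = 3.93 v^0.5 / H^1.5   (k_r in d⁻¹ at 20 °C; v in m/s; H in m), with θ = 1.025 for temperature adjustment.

k_r ≈ 0.350 d⁻¹

k_r(20) = 3.93 × 1.40^0.5 / 5.41^1.5 = 3.93 × 1.183 / 12.58 = 0.3695 d⁻¹.
k_r(17.8) = 0.3695 × 1.025^(17.8−20) = 0.3695 × 0.9471 = 0.3500 d⁻¹.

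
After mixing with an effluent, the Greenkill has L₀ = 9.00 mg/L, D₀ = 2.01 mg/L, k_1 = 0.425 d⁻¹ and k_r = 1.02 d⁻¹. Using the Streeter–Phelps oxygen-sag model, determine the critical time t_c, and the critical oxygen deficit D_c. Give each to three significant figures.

With k_r/k_1 = 2.400 and 1 − D₀(k_r−k_1)/(k_1 L₀) = 0.6873,
t_c = ln(2.400 × 0.6873) / (1.02 − 0.425) = ln(1.650) / 0.5950 = 0.5005/0.5950 = 0.8412 d.
L(t_c) = L₀ e^(−k_1 t_c) = 9.00 × 0.6994 = 6.295 mg/L, and at the critical point k_r D_c = k_1 L, so D_c = (0.425/1.02) × 6.295 = 2.623 mg/L.

t_c ≈ 0.841 d; D_c ≈ 2.62 mg/L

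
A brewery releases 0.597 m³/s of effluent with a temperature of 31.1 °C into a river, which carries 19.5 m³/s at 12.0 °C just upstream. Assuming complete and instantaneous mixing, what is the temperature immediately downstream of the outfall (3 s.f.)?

Flow-weighted mixing: C = (Q_r C_r + Q_w C_w)/(Q_r + Q_w)
= (19.5×12.0 + 0.597×31.1)/(19.5 + 0.597) = 252.6/20.10 = 12.57 °C.

12.6 °C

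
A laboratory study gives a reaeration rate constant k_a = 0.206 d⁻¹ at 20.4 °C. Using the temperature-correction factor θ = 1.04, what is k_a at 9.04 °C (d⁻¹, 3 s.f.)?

k_a ≈ 0.132 d⁻¹

k_a(T₂) = k_a(T₁) · θ^(T₂−T₁) = 0.206 × 1.04^(9.04−20.4)
= 0.206 × 1.04^-11.4 = 0.206 × 0.6405 = 0.1319 d⁻¹.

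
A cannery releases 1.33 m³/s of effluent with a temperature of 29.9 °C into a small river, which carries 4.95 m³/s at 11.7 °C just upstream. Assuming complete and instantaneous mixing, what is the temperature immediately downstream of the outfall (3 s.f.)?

Flow-weighted mixing: C = (Q_r C_r + Q_w C_w)/(Q_r + Q_w)
= (4.95×11.7 + 1.33×29.9)/(4.95 + 1.33) = 97.68/6.280 = 15.55 °C.

15.6 °C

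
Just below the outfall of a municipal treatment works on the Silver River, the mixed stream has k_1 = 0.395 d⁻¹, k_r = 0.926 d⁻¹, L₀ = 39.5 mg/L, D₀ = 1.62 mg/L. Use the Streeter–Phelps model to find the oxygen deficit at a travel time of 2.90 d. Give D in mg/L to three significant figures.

D ≈ 7.45 mg/L

k_1 L₀/(k_r−k_1) = 0.395×39.5/(0.926−0.395) = 15.60/0.5310 = 29.38 mg/L.
e^(−k_1 t) = e^(−0.395×2.900) = 0.3181; e^(−k_r t) = e^(−0.926×2.900) = 0.06819.
D = 29.38 × (0.3181 − 0.06819) + 1.62 × 0.06819 = 7.342 + 0.1105 = 7.452 mg/L.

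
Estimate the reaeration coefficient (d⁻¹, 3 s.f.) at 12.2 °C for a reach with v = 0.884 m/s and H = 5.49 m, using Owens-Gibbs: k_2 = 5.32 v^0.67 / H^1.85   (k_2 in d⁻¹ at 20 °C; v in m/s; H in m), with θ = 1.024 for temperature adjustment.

k_2 ≈ 0.174 d⁻¹

k_2(20) = 5.32 × 0.884^0.67 / 5.49^1.85 = 5.32 × 0.9207 / 23.35 = 0.2098 d⁻¹.
k_2(12.2) = 0.2098 × 1.024^(12.2−20) = 0.2098 × 0.8311 = 0.1744 d⁻¹.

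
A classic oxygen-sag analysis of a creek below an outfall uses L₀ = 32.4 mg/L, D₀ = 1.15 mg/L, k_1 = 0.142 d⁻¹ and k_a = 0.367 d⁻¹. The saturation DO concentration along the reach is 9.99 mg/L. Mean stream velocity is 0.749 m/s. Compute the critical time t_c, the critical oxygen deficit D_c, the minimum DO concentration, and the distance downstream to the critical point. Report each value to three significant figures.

t_c = [1/(k_a−k_1)] ln[(k_a/k_1)(1 − D₀(k_a−k_1)/(k_1 L₀))]
= [1/(0.367−0.142)] ln[(0.367/0.142)(1 − 1.15×0.2250/(0.142×32.4))]
= (1/0.2250) ln[2.585 × 0.9438] = 4.444 × ln(2.439) = 4.444 × 0.8917 = 3.963 d.
L(t_c) = L₀ e^(−k_1 t_c) = 32.4 × 0.5697 = 18.46 mg/L, and at the critical point k_a D_c = k_1 L, so D_c = (0.142/0.367) × 18.46 = 7.141 mg/L.
Minimum DO = C_s − D_c = 9.99 − 7.141 = 2.849 mg/L.
x_c = v t_c = 0.749 m/s × 3.963 d × 86400 s/d = 256500 m ≈ 256 km.

t_c ≈ 3.96 d; D_c ≈ 7.14 mg/L; min DO ≈ 2.85 mg/L; x_c ≈ 256 km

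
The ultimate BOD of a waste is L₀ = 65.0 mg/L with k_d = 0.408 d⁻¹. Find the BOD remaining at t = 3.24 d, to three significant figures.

L_t = L₀ e^(−k_d t) = 65.0 × e^(−0.408×3.24) = 65.0 × 0.2666 = 17.33 mg/L.

L ≈ 17.3 mg/L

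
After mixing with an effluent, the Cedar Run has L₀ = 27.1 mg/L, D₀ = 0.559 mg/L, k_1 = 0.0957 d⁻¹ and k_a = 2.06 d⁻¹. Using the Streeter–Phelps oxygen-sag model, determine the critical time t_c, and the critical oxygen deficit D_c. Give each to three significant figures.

t_c = [1/(k_a−k_1)] ln[(k_a/k_1)(1 − D₀(k_a−k_1)/(k_1 L₀))]
= [1/(2.06−0.0957)] ln[(2.06/0.0957)(1 − 0.559×1.964/(0.0957×27.1))]
= (1/1.964) ln[21.53 × 0.5766] = 0.5091 × ln(12.41) = 0.5091 × 2.519 = 1.282 d.
L(t_c) = L₀ e^(−k_1 t_c) = 27.1 × 0.8845 = 23.97 mg/L, and at the critical point k_a D_c = k_1 L, so D_c = (0.0957/2.06) × 23.97 = 1.114 mg/L.

t_c ≈ 1.28 d; D_c ≈ 1.11 mg/L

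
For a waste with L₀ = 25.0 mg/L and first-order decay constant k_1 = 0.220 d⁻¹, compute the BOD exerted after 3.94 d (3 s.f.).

y_t = L₀(1 − e^(−k_1 t)) = 25.0 × (1 − e^(−0.220×3.94))
= 25.0 × (1 − 0.4203) = 25.0 × 0.5797 = 14.49 mg/L.

y ≈ 14.5 mg/L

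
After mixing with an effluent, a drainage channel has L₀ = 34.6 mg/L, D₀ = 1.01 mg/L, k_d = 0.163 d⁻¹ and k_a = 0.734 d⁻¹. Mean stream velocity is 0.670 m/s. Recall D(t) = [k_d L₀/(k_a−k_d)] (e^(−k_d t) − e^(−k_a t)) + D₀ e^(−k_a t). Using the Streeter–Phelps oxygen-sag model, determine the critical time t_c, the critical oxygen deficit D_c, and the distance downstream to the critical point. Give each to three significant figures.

At the critical point dD/dt = 0, so k_d L₀ e^(−k_d t) = k_a D. Substituting D(t) from the Streeter–Phelps equation and solving for t gives
t_c = ln[(k_a/k_d)(1 − D₀(k_a−k_d)/(k_d L₀))] / (k_a−k_d).
Here k_a−k_d = 0.5710 d⁻¹ and 1 − D₀(k_a−k_d)/(k_d L₀) = 1 − 1.01×0.5710/(0.163×34.6) = 0.8977, so
t_c = ln(4.503 × 0.8977) / 0.5710 = 1.397 / 0.5710 = 2.446 d.
D_c = (k_d/k_a) L₀ e^(−k_d t_c) = (0.163/0.734) × 34.6 × e^(−0.163×2.446) = 0.2221 × 34.6 × 0.6712 = 5.157 mg/L.
x_c = v t_c = 0.670 m/s × 2.446 d × 86400 s/d = 141600 m ≈ 142 km.

t_c ≈ 2.45 d; D_c ≈ 5.16 mg/L; x_c ≈ 142 km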